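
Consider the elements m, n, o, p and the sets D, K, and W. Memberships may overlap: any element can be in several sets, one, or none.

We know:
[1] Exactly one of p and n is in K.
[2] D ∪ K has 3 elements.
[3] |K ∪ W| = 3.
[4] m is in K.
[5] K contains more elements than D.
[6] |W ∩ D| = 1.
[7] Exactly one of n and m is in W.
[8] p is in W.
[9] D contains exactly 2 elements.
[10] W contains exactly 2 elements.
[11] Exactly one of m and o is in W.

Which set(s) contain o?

o: D, K

From (4): m ∈ K.
From (8): p ∈ W.
Suppose o ∉ D: no assignment then satisfies all the clues, so o ∈ D.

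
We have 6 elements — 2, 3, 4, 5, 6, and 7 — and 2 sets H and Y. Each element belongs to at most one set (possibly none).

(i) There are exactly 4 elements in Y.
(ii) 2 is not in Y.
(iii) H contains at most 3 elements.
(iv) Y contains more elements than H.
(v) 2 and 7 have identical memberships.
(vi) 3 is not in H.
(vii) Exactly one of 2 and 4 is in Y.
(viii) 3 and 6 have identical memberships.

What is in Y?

Y = {3, 4, 5, 6}

From (ii): 2 ∉ Y.
From (vi): 3 ∉ H.
(v): 7 matches 2: 7 ∉ Y.
(vii) (exactly one): 4 ∈ Y.
(viii): 6 matches 3: 6 ∉ H.
(i): only 4 candidates remain for Y, so all are in.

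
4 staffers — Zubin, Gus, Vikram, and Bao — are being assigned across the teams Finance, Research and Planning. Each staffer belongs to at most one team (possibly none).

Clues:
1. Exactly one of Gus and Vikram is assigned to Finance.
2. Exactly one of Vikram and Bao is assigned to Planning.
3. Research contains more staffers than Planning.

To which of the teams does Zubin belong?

Zubin: Research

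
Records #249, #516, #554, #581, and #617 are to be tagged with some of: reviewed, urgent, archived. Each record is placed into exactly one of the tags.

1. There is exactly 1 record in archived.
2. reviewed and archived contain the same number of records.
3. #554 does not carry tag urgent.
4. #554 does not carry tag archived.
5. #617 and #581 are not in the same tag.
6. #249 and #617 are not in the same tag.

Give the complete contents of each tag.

reviewed = {#554}; urgent = {#249, #516, #581}; archived = {#617}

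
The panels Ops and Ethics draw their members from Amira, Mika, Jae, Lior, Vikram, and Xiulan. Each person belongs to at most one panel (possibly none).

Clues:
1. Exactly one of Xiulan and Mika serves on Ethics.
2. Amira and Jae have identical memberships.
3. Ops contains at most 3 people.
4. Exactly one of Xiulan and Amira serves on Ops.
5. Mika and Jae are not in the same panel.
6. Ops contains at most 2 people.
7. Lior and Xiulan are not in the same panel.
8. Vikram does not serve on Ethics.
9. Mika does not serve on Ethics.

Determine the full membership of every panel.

From (8): Vikram ∉ Ethics.
From (9): Mika ∉ Ethics.
(1) (exactly one): Xiulan ∈ Ethics.
(4) (exactly one): Amira ∈ Ops.
(7): Lior ∉ Ethics.
(2): Jae matches Amira: Jae ∈ Ops.
(5): Mika ∉ Ops.
(6): Ops already has 2, so the rest are out.

Ops = {Amira, Jae}; Ethics = {Xiulan}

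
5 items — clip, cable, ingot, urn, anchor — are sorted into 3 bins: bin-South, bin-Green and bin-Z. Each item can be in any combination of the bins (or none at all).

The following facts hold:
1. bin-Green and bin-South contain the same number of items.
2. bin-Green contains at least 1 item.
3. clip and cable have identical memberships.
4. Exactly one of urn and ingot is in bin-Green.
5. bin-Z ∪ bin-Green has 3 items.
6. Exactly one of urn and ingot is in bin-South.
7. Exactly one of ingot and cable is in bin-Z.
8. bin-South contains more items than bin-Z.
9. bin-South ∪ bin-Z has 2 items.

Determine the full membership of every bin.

bin-South = {anchor, ingot}; bin-Green = {anchor, urn}; bin-Z = {ingot}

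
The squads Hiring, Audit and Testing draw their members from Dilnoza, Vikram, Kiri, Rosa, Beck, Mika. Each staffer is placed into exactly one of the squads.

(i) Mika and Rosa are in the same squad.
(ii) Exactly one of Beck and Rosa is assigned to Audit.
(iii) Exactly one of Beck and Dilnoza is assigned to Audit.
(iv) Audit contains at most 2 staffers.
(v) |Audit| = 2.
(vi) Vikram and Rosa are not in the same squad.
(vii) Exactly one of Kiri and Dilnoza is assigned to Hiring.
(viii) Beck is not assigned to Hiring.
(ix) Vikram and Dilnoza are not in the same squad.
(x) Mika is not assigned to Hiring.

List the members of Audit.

Audit = {Beck, Vikram}

From (viii): Beck ∉ Hiring.
From (x): Mika ∉ Hiring.
(i): Rosa matches Mika: Rosa ∉ Hiring.
Suppose Dilnoza ∈ Audit: no assignment then satisfies all the clues, so Dilnoza ∉ Audit.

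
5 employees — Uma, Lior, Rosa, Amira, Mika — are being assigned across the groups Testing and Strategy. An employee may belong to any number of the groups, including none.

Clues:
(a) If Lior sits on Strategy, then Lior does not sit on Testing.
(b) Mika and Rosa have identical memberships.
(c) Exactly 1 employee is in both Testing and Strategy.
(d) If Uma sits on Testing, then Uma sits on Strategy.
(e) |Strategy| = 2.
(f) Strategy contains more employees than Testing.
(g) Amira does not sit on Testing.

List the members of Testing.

Testing = {Uma}

From (g): Amira ∉ Testing.
Suppose Uma ∉ Testing: no assignment then satisfies all the clues, so Uma ∈ Testing.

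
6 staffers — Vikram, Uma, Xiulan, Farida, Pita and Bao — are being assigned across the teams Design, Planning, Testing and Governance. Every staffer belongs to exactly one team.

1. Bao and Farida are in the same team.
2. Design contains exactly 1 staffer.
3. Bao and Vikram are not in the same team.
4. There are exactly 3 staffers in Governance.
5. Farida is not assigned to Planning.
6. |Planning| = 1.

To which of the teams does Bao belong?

Bao: Governance

From (5): Farida ∉ Planning.
(1): Bao matches Farida: Bao ∉ Planning.
Suppose Bao ∈ Design: no assignment then satisfies all the clues, so Bao ∉ Design.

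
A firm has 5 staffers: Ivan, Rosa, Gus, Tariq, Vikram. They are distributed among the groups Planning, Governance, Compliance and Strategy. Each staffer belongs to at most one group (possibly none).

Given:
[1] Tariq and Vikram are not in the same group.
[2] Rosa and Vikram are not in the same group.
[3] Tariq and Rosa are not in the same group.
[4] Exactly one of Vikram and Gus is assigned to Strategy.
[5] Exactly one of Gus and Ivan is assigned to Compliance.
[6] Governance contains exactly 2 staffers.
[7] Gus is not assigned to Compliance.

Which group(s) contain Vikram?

Vikram: Strategy

From (7): Gus ∉ Compliance.
(5) (exactly one): Ivan ∈ Compliance.
Suppose Vikram ∈ Planning: no assignment then satisfies all the clues, so Vikram ∉ Planning.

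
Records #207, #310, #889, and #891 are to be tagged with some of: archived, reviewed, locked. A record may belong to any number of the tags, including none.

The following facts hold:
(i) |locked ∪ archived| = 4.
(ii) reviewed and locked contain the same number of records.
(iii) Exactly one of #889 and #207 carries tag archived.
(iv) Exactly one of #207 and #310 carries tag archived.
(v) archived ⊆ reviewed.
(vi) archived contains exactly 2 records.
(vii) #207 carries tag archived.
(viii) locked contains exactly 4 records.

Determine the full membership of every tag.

archived = {#207, #891}; reviewed = {#207, #310, #889, #891}; locked = {#207, #310, #889, #891}

From (vii): #207 ∈ archived.
(iii) (exactly one): #889 ∉ archived.
(iv) (exactly one): #310 ∉ archived.
(v) with #207 ∈ archived: #207 ∈ reviewed.
(vi): only 2 candidates remain for archived, so all are in.
(viii): only 4 candidates remain for locked, so all are in.
(v) with #891 ∈ archived: #891 ∈ reviewed.
Suppose #310 ∉ reviewed: no assignment then satisfies all the clues, so #310 ∈ reviewed.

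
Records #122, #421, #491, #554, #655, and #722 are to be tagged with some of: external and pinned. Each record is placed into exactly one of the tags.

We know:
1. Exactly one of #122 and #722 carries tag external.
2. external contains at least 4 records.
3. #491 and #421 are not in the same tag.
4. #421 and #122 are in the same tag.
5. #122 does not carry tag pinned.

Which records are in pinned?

pinned = {#491, #722}

From (5): #122 ∉ pinned.
(4): #421 matches #122: #421 ∉ pinned.
Only one tag left: #122 ∈ external.
Only one tag left: #421 ∈ external.
(1) (exactly one): #722 ∉ external.
(3): #491 ∉ external.
Only one tag left: #491 ∈ pinned.
Only one tag left: #722 ∈ pinned.
(2): only 4 candidates remain for external, so all are in.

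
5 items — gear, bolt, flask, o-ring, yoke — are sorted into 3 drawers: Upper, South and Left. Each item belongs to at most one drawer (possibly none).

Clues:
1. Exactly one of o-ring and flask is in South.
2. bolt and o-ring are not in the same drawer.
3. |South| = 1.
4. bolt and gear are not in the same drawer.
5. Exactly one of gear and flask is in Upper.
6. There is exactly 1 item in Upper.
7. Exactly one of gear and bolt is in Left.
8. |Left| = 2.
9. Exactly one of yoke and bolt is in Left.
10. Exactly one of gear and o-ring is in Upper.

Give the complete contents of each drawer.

Upper = {gear}; South = {o-ring}; Left = {bolt, flask}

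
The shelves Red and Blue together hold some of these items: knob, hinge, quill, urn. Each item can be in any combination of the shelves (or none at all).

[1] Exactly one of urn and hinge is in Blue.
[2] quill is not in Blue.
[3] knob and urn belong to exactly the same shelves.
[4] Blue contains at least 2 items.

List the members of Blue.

Blue = {knob, urn}

From (2): quill ∉ Blue.
Suppose knob ∉ Blue: no assignment then satisfies all the clues, so knob ∈ Blue.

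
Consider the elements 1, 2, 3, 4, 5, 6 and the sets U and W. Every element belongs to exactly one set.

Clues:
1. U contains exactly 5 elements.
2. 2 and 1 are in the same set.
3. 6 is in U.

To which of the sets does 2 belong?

2: U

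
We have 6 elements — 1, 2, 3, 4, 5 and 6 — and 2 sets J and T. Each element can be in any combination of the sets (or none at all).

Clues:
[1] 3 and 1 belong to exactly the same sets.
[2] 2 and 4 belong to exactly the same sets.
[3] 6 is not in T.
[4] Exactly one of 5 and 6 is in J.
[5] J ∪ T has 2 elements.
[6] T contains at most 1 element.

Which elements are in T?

T = {5}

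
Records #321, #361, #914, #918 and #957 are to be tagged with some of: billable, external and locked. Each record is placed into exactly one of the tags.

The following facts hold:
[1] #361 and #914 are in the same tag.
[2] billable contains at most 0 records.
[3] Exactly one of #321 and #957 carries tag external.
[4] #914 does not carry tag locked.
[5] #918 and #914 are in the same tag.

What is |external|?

4

From (4): #914 ∉ locked.
(1): #361 matches #914: #361 ∉ locked.
(2): billable already has 0, so the rest are out.
(5): #918 matches #914: #918 ∉ locked.
Only one tag left: #361 ∈ external.
Only one tag left: #914 ∈ external.
Only one tag left: #918 ∈ external.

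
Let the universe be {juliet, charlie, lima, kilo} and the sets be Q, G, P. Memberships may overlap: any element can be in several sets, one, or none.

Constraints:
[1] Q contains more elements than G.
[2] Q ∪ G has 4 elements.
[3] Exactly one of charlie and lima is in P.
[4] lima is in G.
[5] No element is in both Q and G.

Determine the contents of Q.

Q = {charlie, juliet, kilo}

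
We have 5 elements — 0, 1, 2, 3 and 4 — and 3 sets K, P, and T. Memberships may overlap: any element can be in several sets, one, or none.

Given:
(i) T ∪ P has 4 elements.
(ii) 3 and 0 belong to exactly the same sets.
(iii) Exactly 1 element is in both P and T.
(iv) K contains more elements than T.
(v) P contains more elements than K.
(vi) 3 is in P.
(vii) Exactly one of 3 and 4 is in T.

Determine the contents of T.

T = {4}

From (vi): 3 ∈ P.
(ii): 0 matches 3: 0 ∈ P.
Suppose 0 ∈ T: no assignment then satisfies all the clues, so 0 ∉ T.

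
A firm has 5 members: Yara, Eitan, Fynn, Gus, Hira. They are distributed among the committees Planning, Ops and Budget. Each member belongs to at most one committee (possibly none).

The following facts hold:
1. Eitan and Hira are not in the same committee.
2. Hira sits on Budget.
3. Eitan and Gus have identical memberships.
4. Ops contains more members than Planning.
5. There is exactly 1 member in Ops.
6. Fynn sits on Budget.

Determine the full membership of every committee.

Planning = {}; Ops = {Yara}; Budget = {Fynn, Hira}

From (2): Hira ∈ Budget.
From (6): Fynn ∈ Budget.
(1): Eitan ∉ Budget.
(3): Gus matches Eitan: Gus ∉ Budget.
Suppose Yara ∈ Planning: no assignment then satisfies all the clues, so Yara ∉ Planning.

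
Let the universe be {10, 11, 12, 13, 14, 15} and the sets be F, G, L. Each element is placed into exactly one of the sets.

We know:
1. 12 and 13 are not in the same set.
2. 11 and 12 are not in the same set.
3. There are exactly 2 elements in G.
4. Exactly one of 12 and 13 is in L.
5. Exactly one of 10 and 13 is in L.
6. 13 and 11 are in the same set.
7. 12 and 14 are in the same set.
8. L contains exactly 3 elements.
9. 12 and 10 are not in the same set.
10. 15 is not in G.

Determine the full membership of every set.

F = {10}; G = {12, 14}; L = {11, 13, 15}

From (10): 15 ∉ G.
Suppose 10 ∉ F: no assignment then satisfies all the clues, so 10 ∈ F.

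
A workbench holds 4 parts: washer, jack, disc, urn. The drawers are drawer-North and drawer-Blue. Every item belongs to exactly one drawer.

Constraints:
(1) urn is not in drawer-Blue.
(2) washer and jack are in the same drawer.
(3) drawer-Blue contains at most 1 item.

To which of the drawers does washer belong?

From (1): urn ∉ drawer-Blue.
Only one drawer left: urn ∈ drawer-North.
Suppose washer ∉ drawer-North: no assignment then satisfies all the clues, so washer ∈ drawer-North.

washer: drawer-North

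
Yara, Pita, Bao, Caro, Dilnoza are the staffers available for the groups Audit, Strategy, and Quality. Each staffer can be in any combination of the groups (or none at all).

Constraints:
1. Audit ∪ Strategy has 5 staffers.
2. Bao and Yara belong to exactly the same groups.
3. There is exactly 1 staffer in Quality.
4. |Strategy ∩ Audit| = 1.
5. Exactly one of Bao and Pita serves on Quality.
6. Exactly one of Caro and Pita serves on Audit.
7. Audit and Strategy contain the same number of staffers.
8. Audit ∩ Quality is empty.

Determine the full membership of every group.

Audit = {Bao, Caro, Yara}; Strategy = {Caro, Dilnoza, Pita}; Quality = {Pita}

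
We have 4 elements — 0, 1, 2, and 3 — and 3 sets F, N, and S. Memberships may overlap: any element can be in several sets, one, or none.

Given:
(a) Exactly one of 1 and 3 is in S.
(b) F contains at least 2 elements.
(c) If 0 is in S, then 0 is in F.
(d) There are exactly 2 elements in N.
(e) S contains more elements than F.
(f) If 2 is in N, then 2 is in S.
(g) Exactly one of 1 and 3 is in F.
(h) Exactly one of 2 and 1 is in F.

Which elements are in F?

F = {0, 1}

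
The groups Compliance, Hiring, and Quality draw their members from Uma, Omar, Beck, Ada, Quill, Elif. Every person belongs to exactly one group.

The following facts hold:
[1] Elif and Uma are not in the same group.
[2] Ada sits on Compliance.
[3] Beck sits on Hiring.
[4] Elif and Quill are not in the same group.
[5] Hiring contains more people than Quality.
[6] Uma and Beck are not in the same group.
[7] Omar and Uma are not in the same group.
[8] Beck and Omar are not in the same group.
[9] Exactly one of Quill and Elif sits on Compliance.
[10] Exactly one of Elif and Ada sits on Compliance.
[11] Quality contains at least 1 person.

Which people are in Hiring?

From (2): Ada ∈ Compliance.
From (3): Beck ∈ Hiring.
(6): Uma ∉ Hiring.
(8): Omar ∉ Hiring.
(10) (exactly one): Elif ∉ Compliance.
(9) (exactly one): Quill ∈ Compliance.
Suppose Elif ∉ Hiring: no assignment then satisfies all the clues, so Elif ∈ Hiring.

Hiring = {Beck, Elif}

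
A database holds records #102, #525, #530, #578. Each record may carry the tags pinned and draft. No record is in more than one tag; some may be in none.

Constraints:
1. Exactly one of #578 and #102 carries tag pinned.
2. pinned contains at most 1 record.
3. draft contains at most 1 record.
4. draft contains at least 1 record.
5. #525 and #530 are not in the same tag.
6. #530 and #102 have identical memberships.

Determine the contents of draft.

draft = {#525}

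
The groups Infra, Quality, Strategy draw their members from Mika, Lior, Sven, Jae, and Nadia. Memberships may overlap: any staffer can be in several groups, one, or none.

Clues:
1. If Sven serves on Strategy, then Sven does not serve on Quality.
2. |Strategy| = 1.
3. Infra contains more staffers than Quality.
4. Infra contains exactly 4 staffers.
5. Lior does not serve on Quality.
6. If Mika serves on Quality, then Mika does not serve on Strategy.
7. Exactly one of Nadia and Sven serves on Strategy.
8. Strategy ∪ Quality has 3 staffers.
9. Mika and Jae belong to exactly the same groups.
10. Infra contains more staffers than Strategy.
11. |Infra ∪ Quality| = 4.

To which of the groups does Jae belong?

Jae: Infra, Quality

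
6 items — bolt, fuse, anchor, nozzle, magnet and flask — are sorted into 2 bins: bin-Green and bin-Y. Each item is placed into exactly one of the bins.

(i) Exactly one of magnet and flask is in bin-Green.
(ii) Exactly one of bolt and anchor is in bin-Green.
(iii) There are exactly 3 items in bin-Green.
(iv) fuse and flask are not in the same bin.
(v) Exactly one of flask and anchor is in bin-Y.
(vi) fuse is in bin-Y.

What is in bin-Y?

bin-Y = {anchor, fuse, magnet}

From (vi): fuse ∈ bin-Y.
(iv): flask ∉ bin-Y.
(v) (exactly one): anchor ∈ bin-Y.
Only one bin left: flask ∈ bin-Green.
(i) (exactly one): magnet ∉ bin-Green.
(ii) (exactly one): bolt ∈ bin-Green.
(iii): only 3 candidates remain for bin-Green, so all are in.
Only one bin left: magnet ∈ bin-Y.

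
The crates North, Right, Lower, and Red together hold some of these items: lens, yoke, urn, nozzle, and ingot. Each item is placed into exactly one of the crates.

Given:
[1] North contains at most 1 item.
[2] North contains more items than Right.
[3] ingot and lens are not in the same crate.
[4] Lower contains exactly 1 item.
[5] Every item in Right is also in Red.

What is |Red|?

3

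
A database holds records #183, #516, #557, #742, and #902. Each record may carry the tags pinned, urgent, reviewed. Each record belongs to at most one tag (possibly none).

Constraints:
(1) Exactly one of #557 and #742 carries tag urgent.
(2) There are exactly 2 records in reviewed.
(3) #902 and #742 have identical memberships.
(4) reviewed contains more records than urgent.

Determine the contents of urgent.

urgent = {#557}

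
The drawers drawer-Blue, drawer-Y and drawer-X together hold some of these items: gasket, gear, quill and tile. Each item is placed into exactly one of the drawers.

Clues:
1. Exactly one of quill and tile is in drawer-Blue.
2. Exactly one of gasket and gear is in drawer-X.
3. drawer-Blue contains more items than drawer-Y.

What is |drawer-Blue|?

2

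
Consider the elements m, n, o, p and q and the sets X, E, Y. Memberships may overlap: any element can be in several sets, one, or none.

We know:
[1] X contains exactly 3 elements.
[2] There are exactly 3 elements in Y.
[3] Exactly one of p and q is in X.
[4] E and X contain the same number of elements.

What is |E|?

3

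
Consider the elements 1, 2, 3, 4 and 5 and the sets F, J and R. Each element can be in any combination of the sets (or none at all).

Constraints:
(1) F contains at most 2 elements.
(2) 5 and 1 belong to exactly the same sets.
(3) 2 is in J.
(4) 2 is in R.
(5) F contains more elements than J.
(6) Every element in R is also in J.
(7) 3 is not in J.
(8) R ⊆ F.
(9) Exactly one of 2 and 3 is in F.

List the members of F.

From (3): 2 ∈ J.
From (4): 2 ∈ R.
From (7): 3 ∉ J.
(6) contrapositive: 3 ∉ R.
(8) with 2 ∈ R: 2 ∈ F.
(9) (exactly one): 3 ∉ F.
Suppose 1 ∈ F: no assignment then satisfies all the clues, so 1 ∉ F.

F = {2, 4}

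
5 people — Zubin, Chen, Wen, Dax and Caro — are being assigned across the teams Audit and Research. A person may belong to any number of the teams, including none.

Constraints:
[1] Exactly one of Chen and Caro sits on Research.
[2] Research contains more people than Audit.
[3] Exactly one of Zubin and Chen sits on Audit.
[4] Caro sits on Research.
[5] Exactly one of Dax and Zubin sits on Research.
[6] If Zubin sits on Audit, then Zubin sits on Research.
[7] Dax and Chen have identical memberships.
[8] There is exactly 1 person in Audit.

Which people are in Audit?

Audit = {Zubin}

From (4): Caro ∈ Research.
(1) (exactly one): Chen ∉ Research.
(7): Dax matches Chen: Dax ∉ Research.
(5) (exactly one): Zubin ∈ Research.
Suppose Zubin ∉ Audit: no assignment then satisfies all the clues, so Zubin ∈ Audit.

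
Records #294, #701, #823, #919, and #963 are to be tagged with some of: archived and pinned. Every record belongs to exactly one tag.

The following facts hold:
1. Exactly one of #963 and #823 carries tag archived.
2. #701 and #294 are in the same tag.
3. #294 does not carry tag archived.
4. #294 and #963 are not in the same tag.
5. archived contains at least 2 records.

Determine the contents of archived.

archived = {#919, #963}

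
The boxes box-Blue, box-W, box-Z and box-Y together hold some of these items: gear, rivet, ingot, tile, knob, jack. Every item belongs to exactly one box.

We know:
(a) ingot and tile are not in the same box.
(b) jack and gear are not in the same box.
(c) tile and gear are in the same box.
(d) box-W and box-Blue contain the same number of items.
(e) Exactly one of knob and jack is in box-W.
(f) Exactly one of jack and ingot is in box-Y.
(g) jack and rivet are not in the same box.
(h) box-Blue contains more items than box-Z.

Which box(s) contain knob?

knob: box-W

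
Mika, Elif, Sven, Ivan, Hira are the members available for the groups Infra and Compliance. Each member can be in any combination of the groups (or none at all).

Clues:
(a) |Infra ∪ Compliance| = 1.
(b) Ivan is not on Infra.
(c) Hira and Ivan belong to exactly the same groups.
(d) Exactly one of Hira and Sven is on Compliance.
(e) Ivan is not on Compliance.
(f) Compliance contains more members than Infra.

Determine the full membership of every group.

Infra = {}; Compliance = {Sven}

From (b): Ivan ∉ Infra.
From (e): Ivan ∉ Compliance.
(c): Hira matches Ivan: Hira ∉ Infra.
(c): Hira matches Ivan: Hira ∉ Compliance.
(d) (exactly one): Sven ∈ Compliance.
Suppose Mika ∈ Infra: no assignment then satisfies all the clues, so Mika ∉ Infra.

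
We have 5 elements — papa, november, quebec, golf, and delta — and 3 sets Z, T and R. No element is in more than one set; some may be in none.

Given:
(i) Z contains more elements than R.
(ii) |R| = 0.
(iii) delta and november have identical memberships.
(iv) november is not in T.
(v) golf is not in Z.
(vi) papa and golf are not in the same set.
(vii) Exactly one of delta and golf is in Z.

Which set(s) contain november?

november: Z

From (iv): november ∉ T.
From (v): golf ∉ Z.
(ii): R already has 0, so the rest are out.
(iii): delta matches november: delta ∉ T.
(vii) (exactly one): delta ∈ Z.
(iii): november matches delta: november ∈ Z.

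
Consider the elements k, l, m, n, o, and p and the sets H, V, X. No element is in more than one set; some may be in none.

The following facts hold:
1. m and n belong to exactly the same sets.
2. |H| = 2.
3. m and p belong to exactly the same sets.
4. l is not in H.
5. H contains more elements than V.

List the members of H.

H = {k, o}

From (4): l ∉ H.
Suppose k ∉ H: no assignment then satisfies all the clues, so k ∈ H.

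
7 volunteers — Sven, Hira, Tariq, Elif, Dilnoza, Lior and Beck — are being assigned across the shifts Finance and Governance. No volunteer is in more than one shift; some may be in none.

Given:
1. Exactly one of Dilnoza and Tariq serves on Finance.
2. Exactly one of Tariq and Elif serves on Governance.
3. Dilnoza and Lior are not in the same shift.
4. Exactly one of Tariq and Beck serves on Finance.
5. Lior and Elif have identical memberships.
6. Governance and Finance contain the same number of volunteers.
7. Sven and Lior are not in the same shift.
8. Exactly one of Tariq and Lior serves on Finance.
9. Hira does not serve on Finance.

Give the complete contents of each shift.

Finance = {Sven, Tariq}; Governance = {Elif, Lior}

From (9): Hira ∉ Finance.
Suppose Sven ∉ Finance: no assignment then satisfies all the clues, so Sven ∈ Finance.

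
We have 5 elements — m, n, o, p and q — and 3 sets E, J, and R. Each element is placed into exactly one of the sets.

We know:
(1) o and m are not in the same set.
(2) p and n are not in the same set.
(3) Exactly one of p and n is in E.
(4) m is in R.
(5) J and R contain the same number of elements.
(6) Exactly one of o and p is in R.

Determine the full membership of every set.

E = {n}; J = {o, q}; R = {m, p}

From (4): m ∈ R.
(1): o ∉ R.
(6) (exactly one): p ∈ R.
(2): n ∉ R.
(3) (exactly one): n ∈ E.
Suppose o ∈ E: no assignment then satisfies all the clues, so o ∉ E.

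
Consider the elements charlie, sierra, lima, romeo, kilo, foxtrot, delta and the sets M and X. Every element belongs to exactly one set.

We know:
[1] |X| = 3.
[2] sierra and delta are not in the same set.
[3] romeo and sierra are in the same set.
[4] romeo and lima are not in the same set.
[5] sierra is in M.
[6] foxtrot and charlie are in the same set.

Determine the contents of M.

M = {charlie, foxtrot, romeo, sierra}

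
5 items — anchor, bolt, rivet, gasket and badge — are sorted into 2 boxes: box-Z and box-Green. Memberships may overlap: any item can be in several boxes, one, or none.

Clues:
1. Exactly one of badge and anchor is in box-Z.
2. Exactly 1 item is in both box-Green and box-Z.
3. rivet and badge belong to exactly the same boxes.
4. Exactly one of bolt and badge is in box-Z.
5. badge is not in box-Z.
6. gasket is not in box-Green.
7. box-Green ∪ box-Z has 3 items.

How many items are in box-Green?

1

From (5): badge ∉ box-Z.
From (6): gasket ∉ box-Green.
(1) (exactly one): anchor ∈ box-Z.
(3): rivet matches badge: rivet ∉ box-Z.
(4) (exactly one): bolt ∈ box-Z.
Suppose rivet ∈ box-Green: no assignment then satisfies all the clues, so rivet ∉ box-Green.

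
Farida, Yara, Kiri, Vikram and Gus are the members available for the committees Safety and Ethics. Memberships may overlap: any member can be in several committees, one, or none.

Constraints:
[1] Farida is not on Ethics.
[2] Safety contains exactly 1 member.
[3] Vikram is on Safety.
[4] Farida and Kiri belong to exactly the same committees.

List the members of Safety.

Safety = {Vikram}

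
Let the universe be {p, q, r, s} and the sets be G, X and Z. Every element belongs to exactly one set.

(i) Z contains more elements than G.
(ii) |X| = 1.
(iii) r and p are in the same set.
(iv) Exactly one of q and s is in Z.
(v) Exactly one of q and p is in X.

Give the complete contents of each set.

G = {}; X = {q}; Z = {p, r, s}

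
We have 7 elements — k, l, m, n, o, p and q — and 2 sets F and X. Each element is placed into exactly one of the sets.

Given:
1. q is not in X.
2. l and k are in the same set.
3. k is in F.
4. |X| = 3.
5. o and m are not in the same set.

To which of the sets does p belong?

p: X

From (1): q ∉ X.
From (3): k ∈ F.
(2): l matches k: l ∈ F.
Only one set left: q ∈ F.
Suppose p ∈ F: no assignment then satisfies all the clues, so p ∉ F.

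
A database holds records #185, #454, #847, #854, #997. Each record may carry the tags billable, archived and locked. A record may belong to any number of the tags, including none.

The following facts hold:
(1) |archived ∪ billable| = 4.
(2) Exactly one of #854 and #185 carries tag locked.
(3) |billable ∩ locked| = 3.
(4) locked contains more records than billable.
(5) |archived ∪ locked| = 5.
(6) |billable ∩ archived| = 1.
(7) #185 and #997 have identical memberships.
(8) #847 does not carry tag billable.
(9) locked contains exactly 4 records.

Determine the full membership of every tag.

billable = {#185, #454, #997}; archived = {#454, #854}; locked = {#185, #454, #847, #997}

From (8): #847 ∉ billable.
Suppose #185 ∉ billable: no assignment then satisfies all the clues, so #185 ∈ billable.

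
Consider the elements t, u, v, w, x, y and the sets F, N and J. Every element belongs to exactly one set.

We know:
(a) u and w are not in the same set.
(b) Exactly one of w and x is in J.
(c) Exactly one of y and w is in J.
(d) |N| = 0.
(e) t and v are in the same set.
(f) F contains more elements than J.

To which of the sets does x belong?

x: F

(d): N already has 0, so the rest are out.
Suppose x ∉ F: no assignment then satisfies all the clues, so x ∈ F.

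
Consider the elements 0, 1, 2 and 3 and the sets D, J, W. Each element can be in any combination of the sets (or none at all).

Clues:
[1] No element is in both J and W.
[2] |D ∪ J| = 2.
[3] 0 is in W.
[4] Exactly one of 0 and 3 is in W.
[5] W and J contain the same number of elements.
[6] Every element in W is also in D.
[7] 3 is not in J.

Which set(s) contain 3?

From (3): 0 ∈ W.
From (7): 3 ∉ J.
(1) (disjoint): 0 ∉ J.
(4) (exactly one): 3 ∉ W.
(6) with 0 ∈ W: 0 ∈ D.
Suppose 3 ∈ D: no assignment then satisfies all the clues, so 3 ∉ D.

3: none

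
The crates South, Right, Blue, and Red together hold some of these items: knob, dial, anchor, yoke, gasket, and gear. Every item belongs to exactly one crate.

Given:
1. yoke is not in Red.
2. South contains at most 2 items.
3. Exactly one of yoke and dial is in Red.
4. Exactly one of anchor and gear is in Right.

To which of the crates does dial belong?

From (1): yoke ∉ Red.
(3) (exactly one): dial ∈ Red.

dial: Red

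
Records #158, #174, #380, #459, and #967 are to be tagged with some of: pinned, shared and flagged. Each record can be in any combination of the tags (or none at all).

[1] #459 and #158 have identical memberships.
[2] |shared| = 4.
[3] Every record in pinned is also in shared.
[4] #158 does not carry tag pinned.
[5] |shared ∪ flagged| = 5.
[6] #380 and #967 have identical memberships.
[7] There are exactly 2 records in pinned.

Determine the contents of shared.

shared = {#158, #380, #459, #967}

From (4): #158 ∉ pinned.
(1): #459 matches #158: #459 ∉ pinned.
Suppose #158 ∉ shared: no assignment then satisfies all the clues, so #158 ∈ shared.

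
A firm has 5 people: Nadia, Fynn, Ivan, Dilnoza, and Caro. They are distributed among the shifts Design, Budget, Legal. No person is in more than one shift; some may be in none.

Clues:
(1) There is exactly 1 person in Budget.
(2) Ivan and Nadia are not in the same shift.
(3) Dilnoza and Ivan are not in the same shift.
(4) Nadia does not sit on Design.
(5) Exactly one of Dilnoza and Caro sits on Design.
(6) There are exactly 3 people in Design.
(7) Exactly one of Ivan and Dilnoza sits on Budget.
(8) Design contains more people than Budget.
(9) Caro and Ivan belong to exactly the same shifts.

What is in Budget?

From (4): Nadia ∉ Design.
Suppose Nadia ∈ Budget: no assignment then satisfies all the clues, so Nadia ∉ Budget.

Budget = {Dilnoza}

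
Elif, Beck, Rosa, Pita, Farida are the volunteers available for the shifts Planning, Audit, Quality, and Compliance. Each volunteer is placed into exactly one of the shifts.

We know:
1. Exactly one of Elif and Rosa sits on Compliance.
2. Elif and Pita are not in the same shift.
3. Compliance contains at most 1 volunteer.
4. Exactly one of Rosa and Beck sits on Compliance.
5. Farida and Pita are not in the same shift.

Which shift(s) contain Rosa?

Rosa: Compliance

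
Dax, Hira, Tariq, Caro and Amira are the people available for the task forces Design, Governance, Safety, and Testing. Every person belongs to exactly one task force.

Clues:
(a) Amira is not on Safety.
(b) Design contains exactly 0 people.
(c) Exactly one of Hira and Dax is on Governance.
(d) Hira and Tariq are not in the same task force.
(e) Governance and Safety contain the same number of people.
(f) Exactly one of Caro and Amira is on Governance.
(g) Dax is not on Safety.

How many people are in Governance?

From (a): Amira ∉ Safety.
From (g): Dax ∉ Safety.
(b): Design already has 0, so the rest are out.
Suppose Tariq ∈ Governance: no assignment then satisfies all the clues, so Tariq ∉ Governance.

2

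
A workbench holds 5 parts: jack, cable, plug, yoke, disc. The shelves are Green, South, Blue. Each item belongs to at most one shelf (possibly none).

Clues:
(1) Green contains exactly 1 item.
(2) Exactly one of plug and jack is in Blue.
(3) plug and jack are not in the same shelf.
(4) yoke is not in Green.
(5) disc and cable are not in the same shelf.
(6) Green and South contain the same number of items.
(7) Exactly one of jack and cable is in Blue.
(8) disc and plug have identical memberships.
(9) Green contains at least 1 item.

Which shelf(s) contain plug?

plug: none

From (4): yoke ∉ Green.
Suppose plug ∈ Green: no assignment then satisfies all the clues, so plug ∉ Green.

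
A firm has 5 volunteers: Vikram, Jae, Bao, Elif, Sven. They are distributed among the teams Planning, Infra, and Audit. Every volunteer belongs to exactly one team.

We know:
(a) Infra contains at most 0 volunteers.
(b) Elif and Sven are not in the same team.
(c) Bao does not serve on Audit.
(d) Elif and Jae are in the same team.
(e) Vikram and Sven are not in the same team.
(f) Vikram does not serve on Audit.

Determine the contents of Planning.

From (c): Bao ∉ Audit.
From (f): Vikram ∉ Audit.
(a): Infra already has 0, so the rest are out.
Only one team left: Vikram ∈ Planning.
Only one team left: Bao ∈ Planning.
(e): Sven ∉ Planning.
Only one team left: Sven ∈ Audit.
(b): Elif ∉ Audit.
(d): Jae matches Elif: Jae ∉ Audit.
Only one team left: Jae ∈ Planning.
Only one team left: Elif ∈ Planning.

Planning = {Bao, Elif, Jae, Vikram}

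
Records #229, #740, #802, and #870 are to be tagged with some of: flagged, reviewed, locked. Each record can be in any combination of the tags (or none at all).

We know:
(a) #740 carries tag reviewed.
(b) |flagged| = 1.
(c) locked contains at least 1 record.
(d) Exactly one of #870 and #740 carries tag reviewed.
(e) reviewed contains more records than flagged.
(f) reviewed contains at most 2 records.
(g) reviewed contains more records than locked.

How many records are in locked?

1

From (a): #740 ∈ reviewed.
(d) (exactly one): #870 ∉ reviewed.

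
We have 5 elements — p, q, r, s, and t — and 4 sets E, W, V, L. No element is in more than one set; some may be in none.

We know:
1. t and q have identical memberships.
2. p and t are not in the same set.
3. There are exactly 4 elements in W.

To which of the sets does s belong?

s: W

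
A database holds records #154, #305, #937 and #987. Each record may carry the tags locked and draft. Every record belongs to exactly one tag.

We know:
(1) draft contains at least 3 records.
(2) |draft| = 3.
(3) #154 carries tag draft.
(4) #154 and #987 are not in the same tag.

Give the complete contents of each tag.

From (3): #154 ∈ draft.
(4): #987 ∉ draft.
Only one tag left: #987 ∈ locked.
(1): only 3 candidates remain for draft, so all are in.

locked = {#987}; draft = {#154, #305, #937}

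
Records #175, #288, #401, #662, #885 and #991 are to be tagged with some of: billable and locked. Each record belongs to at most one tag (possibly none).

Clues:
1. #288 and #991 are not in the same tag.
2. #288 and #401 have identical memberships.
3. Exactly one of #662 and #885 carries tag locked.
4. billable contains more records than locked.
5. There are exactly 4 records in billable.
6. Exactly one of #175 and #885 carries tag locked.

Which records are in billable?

billable = {#175, #288, #401, #662}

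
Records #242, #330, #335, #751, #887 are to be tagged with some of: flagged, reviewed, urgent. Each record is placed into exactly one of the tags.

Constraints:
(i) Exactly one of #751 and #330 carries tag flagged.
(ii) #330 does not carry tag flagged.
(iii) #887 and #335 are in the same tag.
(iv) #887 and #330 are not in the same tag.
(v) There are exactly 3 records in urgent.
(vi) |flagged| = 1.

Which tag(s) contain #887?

From (ii): #330 ∉ flagged.
(i) (exactly one): #751 ∈ flagged.
(vi): flagged already has 1, so the rest are out.
Suppose #887 ∈ reviewed: no assignment then satisfies all the clues, so #887 ∉ reviewed.

#887: urgent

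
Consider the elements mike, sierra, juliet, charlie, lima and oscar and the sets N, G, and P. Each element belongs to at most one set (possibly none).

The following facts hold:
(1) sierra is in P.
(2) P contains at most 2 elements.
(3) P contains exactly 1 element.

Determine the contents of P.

From (1): sierra ∈ P.
(3): P already has 1, so the rest are out.

P = {sierra}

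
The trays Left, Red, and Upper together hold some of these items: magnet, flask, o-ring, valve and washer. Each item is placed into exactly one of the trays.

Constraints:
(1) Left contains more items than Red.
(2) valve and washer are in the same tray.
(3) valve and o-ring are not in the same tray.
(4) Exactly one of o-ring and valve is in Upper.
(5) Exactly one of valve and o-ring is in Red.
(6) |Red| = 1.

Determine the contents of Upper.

Upper = {valve, washer}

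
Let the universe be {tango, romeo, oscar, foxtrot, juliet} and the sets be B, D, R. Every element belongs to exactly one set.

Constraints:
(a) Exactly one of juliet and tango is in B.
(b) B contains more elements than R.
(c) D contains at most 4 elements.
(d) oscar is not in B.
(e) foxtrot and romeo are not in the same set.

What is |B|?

2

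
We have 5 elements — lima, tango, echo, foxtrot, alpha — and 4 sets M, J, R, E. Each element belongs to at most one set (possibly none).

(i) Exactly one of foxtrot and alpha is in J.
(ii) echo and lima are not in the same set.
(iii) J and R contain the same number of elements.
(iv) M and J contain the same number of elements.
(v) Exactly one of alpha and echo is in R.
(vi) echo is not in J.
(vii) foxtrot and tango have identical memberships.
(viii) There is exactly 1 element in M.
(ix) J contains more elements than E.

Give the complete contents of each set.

M = {lima}; J = {alpha}; R = {echo}; E = {}

From (vi): echo ∉ J.
Suppose lima ∉ M: no assignment then satisfies all the clues, so lima ∈ M.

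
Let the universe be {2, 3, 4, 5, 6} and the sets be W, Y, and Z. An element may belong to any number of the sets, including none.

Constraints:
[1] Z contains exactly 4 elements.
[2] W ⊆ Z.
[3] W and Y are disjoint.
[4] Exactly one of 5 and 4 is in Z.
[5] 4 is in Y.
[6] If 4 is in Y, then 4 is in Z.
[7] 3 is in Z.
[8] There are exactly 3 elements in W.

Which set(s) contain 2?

From (5): 4 ∈ Y.
From (7): 3 ∈ Z.
(3) (disjoint): 4 ∉ W.
(6): 4 ∈ Z.
(4) (exactly one): 5 ∉ Z.
(1): only 4 candidates remain for Z, so all are in.
(2) contrapositive: 5 ∉ W.
(8): only 3 candidates remain for W, so all are in.
(3) (disjoint): 2 ∉ Y.
(3) (disjoint): 3 ∉ Y.
(3) (disjoint): 6 ∉ Y.

2: W, Z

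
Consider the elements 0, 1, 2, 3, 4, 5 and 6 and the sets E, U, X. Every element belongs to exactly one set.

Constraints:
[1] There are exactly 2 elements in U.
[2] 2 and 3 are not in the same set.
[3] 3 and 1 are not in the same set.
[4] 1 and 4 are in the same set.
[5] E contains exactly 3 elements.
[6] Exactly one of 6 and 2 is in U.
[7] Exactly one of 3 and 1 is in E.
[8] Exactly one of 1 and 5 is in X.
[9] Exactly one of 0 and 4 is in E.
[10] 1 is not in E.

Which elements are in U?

U = {2, 5}

From (10): 1 ∉ E.
(4): 4 matches 1: 4 ∉ E.
(7) (exactly one): 3 ∈ E.
(9) (exactly one): 0 ∈ E.
(2): 2 ∉ E.
Suppose 1 ∈ U: no assignment then satisfies all the clues, so 1 ∉ U.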